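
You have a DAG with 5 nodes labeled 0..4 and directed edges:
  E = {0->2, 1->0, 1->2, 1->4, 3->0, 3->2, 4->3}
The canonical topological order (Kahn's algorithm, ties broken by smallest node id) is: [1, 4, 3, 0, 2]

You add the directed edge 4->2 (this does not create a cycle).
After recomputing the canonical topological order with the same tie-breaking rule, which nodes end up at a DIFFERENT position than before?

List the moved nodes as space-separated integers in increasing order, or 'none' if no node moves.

Old toposort: [1, 4, 3, 0, 2]
Added edge 4->2
Recompute Kahn (smallest-id tiebreak):
  initial in-degrees: [2, 0, 4, 1, 1]
  ready (indeg=0): [1]
  pop 1: indeg[0]->1; indeg[2]->3; indeg[4]->0 | ready=[4] | order so far=[1]
  pop 4: indeg[2]->2; indeg[3]->0 | ready=[3] | order so far=[1, 4]
  pop 3: indeg[0]->0; indeg[2]->1 | ready=[0] | order so far=[1, 4, 3]
  pop 0: indeg[2]->0 | ready=[2] | order so far=[1, 4, 3, 0]
  pop 2: no out-edges | ready=[] | order so far=[1, 4, 3, 0, 2]
New canonical toposort: [1, 4, 3, 0, 2]
Compare positions:
  Node 0: index 3 -> 3 (same)
  Node 1: index 0 -> 0 (same)
  Node 2: index 4 -> 4 (same)
  Node 3: index 2 -> 2 (same)
  Node 4: index 1 -> 1 (same)
Nodes that changed position: none

Answer: none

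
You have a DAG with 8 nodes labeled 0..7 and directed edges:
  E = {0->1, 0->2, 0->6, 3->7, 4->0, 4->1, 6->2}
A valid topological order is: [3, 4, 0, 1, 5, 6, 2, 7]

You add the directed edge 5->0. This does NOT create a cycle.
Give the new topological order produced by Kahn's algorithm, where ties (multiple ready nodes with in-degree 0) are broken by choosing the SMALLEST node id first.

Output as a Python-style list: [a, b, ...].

Answer: [3, 4, 5, 0, 1, 6, 2, 7]

Derivation:
Old toposort: [3, 4, 0, 1, 5, 6, 2, 7]
Added edge: 5->0
Position of 5 (4) > position of 0 (2). Must reorder: 5 must now come before 0.
Run Kahn's algorithm (break ties by smallest node id):
  initial in-degrees: [2, 2, 2, 0, 0, 0, 1, 1]
  ready (indeg=0): [3, 4, 5]
  pop 3: indeg[7]->0 | ready=[4, 5, 7] | order so far=[3]
  pop 4: indeg[0]->1; indeg[1]->1 | ready=[5, 7] | order so far=[3, 4]
  pop 5: indeg[0]->0 | ready=[0, 7] | order so far=[3, 4, 5]
  pop 0: indeg[1]->0; indeg[2]->1; indeg[6]->0 | ready=[1, 6, 7] | order so far=[3, 4, 5, 0]
  pop 1: no out-edges | ready=[6, 7] | order so far=[3, 4, 5, 0, 1]
  pop 6: indeg[2]->0 | ready=[2, 7] | order so far=[3, 4, 5, 0, 1, 6]
  pop 2: no out-edges | ready=[7] | order so far=[3, 4, 5, 0, 1, 6, 2]
  pop 7: no out-edges | ready=[] | order so far=[3, 4, 5, 0, 1, 6, 2, 7]
  Result: [3, 4, 5, 0, 1, 6, 2, 7]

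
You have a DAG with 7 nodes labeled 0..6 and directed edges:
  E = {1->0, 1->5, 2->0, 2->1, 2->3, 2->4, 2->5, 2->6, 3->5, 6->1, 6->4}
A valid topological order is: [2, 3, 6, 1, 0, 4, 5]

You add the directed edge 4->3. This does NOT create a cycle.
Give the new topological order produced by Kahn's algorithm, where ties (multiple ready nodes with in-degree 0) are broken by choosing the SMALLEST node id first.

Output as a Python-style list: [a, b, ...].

Old toposort: [2, 3, 6, 1, 0, 4, 5]
Added edge: 4->3
Position of 4 (5) > position of 3 (1). Must reorder: 4 must now come before 3.
Run Kahn's algorithm (break ties by smallest node id):
  initial in-degrees: [2, 2, 0, 2, 2, 3, 1]
  ready (indeg=0): [2]
  pop 2: indeg[0]->1; indeg[1]->1; indeg[3]->1; indeg[4]->1; indeg[5]->2; indeg[6]->0 | ready=[6] | order so far=[2]
  pop 6: indeg[1]->0; indeg[4]->0 | ready=[1, 4] | order so far=[2, 6]
  pop 1: indeg[0]->0; indeg[5]->1 | ready=[0, 4] | order so far=[2, 6, 1]
  pop 0: no out-edges | ready=[4] | order so far=[2, 6, 1, 0]
  pop 4: indeg[3]->0 | ready=[3] | order so far=[2, 6, 1, 0, 4]
  pop 3: indeg[5]->0 | ready=[5] | order so far=[2, 6, 1, 0, 4, 3]
  pop 5: no out-edges | ready=[] | order so far=[2, 6, 1, 0, 4, 3, 5]
  Result: [2, 6, 1, 0, 4, 3, 5]

Answer: [2, 6, 1, 0, 4, 3, 5]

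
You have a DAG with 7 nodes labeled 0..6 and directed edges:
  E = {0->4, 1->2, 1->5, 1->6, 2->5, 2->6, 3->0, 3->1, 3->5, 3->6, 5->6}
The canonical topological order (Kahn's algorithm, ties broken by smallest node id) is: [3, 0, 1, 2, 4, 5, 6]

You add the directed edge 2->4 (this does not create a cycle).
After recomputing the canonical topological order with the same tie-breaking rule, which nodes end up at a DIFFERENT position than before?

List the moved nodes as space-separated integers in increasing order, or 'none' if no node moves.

Answer: none

Derivation:
Old toposort: [3, 0, 1, 2, 4, 5, 6]
Added edge 2->4
Recompute Kahn (smallest-id tiebreak):
  initial in-degrees: [1, 1, 1, 0, 2, 3, 4]
  ready (indeg=0): [3]
  pop 3: indeg[0]->0; indeg[1]->0; indeg[5]->2; indeg[6]->3 | ready=[0, 1] | order so far=[3]
  pop 0: indeg[4]->1 | ready=[1] | order so far=[3, 0]
  pop 1: indeg[2]->0; indeg[5]->1; indeg[6]->2 | ready=[2] | order so far=[3, 0, 1]
  pop 2: indeg[4]->0; indeg[5]->0; indeg[6]->1 | ready=[4, 5] | order so far=[3, 0, 1, 2]
  pop 4: no out-edges | ready=[5] | order so far=[3, 0, 1, 2, 4]
  pop 5: indeg[6]->0 | ready=[6] | order so far=[3, 0, 1, 2, 4, 5]
  pop 6: no out-edges | ready=[] | order so far=[3, 0, 1, 2, 4, 5, 6]
New canonical toposort: [3, 0, 1, 2, 4, 5, 6]
Compare positions:
  Node 0: index 1 -> 1 (same)
  Node 1: index 2 -> 2 (same)
  Node 2: index 3 -> 3 (same)
  Node 3: index 0 -> 0 (same)
  Node 4: index 4 -> 4 (same)
  Node 5: index 5 -> 5 (same)
  Node 6: index 6 -> 6 (same)
Nodes that changed position: none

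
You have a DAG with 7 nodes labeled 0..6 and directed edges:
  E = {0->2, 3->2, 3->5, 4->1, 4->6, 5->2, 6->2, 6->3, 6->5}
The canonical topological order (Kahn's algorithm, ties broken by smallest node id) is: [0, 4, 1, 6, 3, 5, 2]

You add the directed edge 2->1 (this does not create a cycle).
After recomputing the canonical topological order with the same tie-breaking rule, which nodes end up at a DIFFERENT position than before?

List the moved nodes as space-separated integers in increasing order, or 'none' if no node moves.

Answer: 1 2 3 5 6

Derivation:
Old toposort: [0, 4, 1, 6, 3, 5, 2]
Added edge 2->1
Recompute Kahn (smallest-id tiebreak):
  initial in-degrees: [0, 2, 4, 1, 0, 2, 1]
  ready (indeg=0): [0, 4]
  pop 0: indeg[2]->3 | ready=[4] | order so far=[0]
  pop 4: indeg[1]->1; indeg[6]->0 | ready=[6] | order so far=[0, 4]
  pop 6: indeg[2]->2; indeg[3]->0; indeg[5]->1 | ready=[3] | order so far=[0, 4, 6]
  pop 3: indeg[2]->1; indeg[5]->0 | ready=[5] | order so far=[0, 4, 6, 3]
  pop 5: indeg[2]->0 | ready=[2] | order so far=[0, 4, 6, 3, 5]
  pop 2: indeg[1]->0 | ready=[1] | order so far=[0, 4, 6, 3, 5, 2]
  pop 1: no out-edges | ready=[] | order so far=[0, 4, 6, 3, 5, 2, 1]
New canonical toposort: [0, 4, 6, 3, 5, 2, 1]
Compare positions:
  Node 0: index 0 -> 0 (same)
  Node 1: index 2 -> 6 (moved)
  Node 2: index 6 -> 5 (moved)
  Node 3: index 4 -> 3 (moved)
  Node 4: index 1 -> 1 (same)
  Node 5: index 5 -> 4 (moved)
  Node 6: index 3 -> 2 (moved)
Nodes that changed position: 1 2 3 5 6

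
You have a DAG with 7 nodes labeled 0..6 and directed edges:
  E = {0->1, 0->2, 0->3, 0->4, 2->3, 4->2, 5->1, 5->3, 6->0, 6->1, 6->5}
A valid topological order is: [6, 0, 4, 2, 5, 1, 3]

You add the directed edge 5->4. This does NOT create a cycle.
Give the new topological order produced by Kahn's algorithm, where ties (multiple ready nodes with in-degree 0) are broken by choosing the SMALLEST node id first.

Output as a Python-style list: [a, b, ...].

Old toposort: [6, 0, 4, 2, 5, 1, 3]
Added edge: 5->4
Position of 5 (4) > position of 4 (2). Must reorder: 5 must now come before 4.
Run Kahn's algorithm (break ties by smallest node id):
  initial in-degrees: [1, 3, 2, 3, 2, 1, 0]
  ready (indeg=0): [6]
  pop 6: indeg[0]->0; indeg[1]->2; indeg[5]->0 | ready=[0, 5] | order so far=[6]
  pop 0: indeg[1]->1; indeg[2]->1; indeg[3]->2; indeg[4]->1 | ready=[5] | order so far=[6, 0]
  pop 5: indeg[1]->0; indeg[3]->1; indeg[4]->0 | ready=[1, 4] | order so far=[6, 0, 5]
  pop 1: no out-edges | ready=[4] | order so far=[6, 0, 5, 1]
  pop 4: indeg[2]->0 | ready=[2] | order so far=[6, 0, 5, 1, 4]
  pop 2: indeg[3]->0 | ready=[3] | order so far=[6, 0, 5, 1, 4, 2]
  pop 3: no out-edges | ready=[] | order so far=[6, 0, 5, 1, 4, 2, 3]
  Result: [6, 0, 5, 1, 4, 2, 3]

Answer: [6, 0, 5, 1, 4, 2, 3]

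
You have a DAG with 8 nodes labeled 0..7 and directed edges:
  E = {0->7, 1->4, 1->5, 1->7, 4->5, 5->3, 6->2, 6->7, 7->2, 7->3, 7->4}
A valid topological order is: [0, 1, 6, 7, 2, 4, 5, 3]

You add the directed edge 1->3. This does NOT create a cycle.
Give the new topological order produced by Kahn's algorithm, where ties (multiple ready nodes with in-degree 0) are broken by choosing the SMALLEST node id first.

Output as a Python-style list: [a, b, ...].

Old toposort: [0, 1, 6, 7, 2, 4, 5, 3]
Added edge: 1->3
Position of 1 (1) < position of 3 (7). Old order still valid.
Run Kahn's algorithm (break ties by smallest node id):
  initial in-degrees: [0, 0, 2, 3, 2, 2, 0, 3]
  ready (indeg=0): [0, 1, 6]
  pop 0: indeg[7]->2 | ready=[1, 6] | order so far=[0]
  pop 1: indeg[3]->2; indeg[4]->1; indeg[5]->1; indeg[7]->1 | ready=[6] | order so far=[0, 1]
  pop 6: indeg[2]->1; indeg[7]->0 | ready=[7] | order so far=[0, 1, 6]
  pop 7: indeg[2]->0; indeg[3]->1; indeg[4]->0 | ready=[2, 4] | order so far=[0, 1, 6, 7]
  pop 2: no out-edges | ready=[4] | order so far=[0, 1, 6, 7, 2]
  pop 4: indeg[5]->0 | ready=[5] | order so far=[0, 1, 6, 7, 2, 4]
  pop 5: indeg[3]->0 | ready=[3] | order so far=[0, 1, 6, 7, 2, 4, 5]
  pop 3: no out-edges | ready=[] | order so far=[0, 1, 6, 7, 2, 4, 5, 3]
  Result: [0, 1, 6, 7, 2, 4, 5, 3]

Answer: [0, 1, 6, 7, 2, 4, 5, 3]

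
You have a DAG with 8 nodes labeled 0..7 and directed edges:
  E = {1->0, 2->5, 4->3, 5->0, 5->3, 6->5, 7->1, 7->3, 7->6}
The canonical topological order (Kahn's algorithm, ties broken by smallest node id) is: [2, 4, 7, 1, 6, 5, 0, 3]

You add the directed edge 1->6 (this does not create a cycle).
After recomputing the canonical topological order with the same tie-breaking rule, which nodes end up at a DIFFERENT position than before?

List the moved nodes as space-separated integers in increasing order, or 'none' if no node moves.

Answer: none

Derivation:
Old toposort: [2, 4, 7, 1, 6, 5, 0, 3]
Added edge 1->6
Recompute Kahn (smallest-id tiebreak):
  initial in-degrees: [2, 1, 0, 3, 0, 2, 2, 0]
  ready (indeg=0): [2, 4, 7]
  pop 2: indeg[5]->1 | ready=[4, 7] | order so far=[2]
  pop 4: indeg[3]->2 | ready=[7] | order so far=[2, 4]
  pop 7: indeg[1]->0; indeg[3]->1; indeg[6]->1 | ready=[1] | order so far=[2, 4, 7]
  pop 1: indeg[0]->1; indeg[6]->0 | ready=[6] | order so far=[2, 4, 7, 1]
  pop 6: indeg[5]->0 | ready=[5] | order so far=[2, 4, 7, 1, 6]
  pop 5: indeg[0]->0; indeg[3]->0 | ready=[0, 3] | order so far=[2, 4, 7, 1, 6, 5]
  pop 0: no out-edges | ready=[3] | order so far=[2, 4, 7, 1, 6, 5, 0]
  pop 3: no out-edges | ready=[] | order so far=[2, 4, 7, 1, 6, 5, 0, 3]
New canonical toposort: [2, 4, 7, 1, 6, 5, 0, 3]
Compare positions:
  Node 0: index 6 -> 6 (same)
  Node 1: index 3 -> 3 (same)
  Node 2: index 0 -> 0 (same)
  Node 3: index 7 -> 7 (same)
  Node 4: index 1 -> 1 (same)
  Node 5: index 5 -> 5 (same)
  Node 6: index 4 -> 4 (same)
  Node 7: index 2 -> 2 (same)
Nodes that changed position: none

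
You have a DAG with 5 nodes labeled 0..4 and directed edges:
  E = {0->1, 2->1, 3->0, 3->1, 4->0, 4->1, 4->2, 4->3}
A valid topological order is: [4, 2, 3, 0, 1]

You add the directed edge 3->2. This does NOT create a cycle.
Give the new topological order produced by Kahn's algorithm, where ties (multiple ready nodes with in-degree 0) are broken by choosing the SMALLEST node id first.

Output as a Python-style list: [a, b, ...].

Old toposort: [4, 2, 3, 0, 1]
Added edge: 3->2
Position of 3 (2) > position of 2 (1). Must reorder: 3 must now come before 2.
Run Kahn's algorithm (break ties by smallest node id):
  initial in-degrees: [2, 4, 2, 1, 0]
  ready (indeg=0): [4]
  pop 4: indeg[0]->1; indeg[1]->3; indeg[2]->1; indeg[3]->0 | ready=[3] | order so far=[4]
  pop 3: indeg[0]->0; indeg[1]->2; indeg[2]->0 | ready=[0, 2] | order so far=[4, 3]
  pop 0: indeg[1]->1 | ready=[2] | order so far=[4, 3, 0]
  pop 2: indeg[1]->0 | ready=[1] | order so far=[4, 3, 0, 2]
  pop 1: no out-edges | ready=[] | order so far=[4, 3, 0, 2, 1]
  Result: [4, 3, 0, 2, 1]

Answer: [4, 3, 0, 2, 1]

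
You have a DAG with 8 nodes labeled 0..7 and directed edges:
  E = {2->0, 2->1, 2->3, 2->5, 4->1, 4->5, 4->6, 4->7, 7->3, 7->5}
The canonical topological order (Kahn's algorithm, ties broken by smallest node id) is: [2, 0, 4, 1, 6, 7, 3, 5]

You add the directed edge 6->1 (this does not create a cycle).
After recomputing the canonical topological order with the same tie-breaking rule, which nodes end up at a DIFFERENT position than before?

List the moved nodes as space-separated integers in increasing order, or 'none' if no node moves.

Answer: 1 6

Derivation:
Old toposort: [2, 0, 4, 1, 6, 7, 3, 5]
Added edge 6->1
Recompute Kahn (smallest-id tiebreak):
  initial in-degrees: [1, 3, 0, 2, 0, 3, 1, 1]
  ready (indeg=0): [2, 4]
  pop 2: indeg[0]->0; indeg[1]->2; indeg[3]->1; indeg[5]->2 | ready=[0, 4] | order so far=[2]
  pop 0: no out-edges | ready=[4] | order so far=[2, 0]
  pop 4: indeg[1]->1; indeg[5]->1; indeg[6]->0; indeg[7]->0 | ready=[6, 7] | order so far=[2, 0, 4]
  pop 6: indeg[1]->0 | ready=[1, 7] | order so far=[2, 0, 4, 6]
  pop 1: no out-edges | ready=[7] | order so far=[2, 0, 4, 6, 1]
  pop 7: indeg[3]->0; indeg[5]->0 | ready=[3, 5] | order so far=[2, 0, 4, 6, 1, 7]
  pop 3: no out-edges | ready=[5] | order so far=[2, 0, 4, 6, 1, 7, 3]
  pop 5: no out-edges | ready=[] | order so far=[2, 0, 4, 6, 1, 7, 3, 5]
New canonical toposort: [2, 0, 4, 6, 1, 7, 3, 5]
Compare positions:
  Node 0: index 1 -> 1 (same)
  Node 1: index 3 -> 4 (moved)
  Node 2: index 0 -> 0 (same)
  Node 3: index 6 -> 6 (same)
  Node 4: index 2 -> 2 (same)
  Node 5: index 7 -> 7 (same)
  Node 6: index 4 -> 3 (moved)
  Node 7: index 5 -> 5 (same)
Nodes that changed position: 1 6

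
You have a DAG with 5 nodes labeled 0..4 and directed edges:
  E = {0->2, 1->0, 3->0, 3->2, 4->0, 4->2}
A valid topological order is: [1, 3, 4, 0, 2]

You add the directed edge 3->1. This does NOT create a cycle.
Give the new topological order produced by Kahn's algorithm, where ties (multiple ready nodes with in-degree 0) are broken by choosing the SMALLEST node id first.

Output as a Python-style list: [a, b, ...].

Old toposort: [1, 3, 4, 0, 2]
Added edge: 3->1
Position of 3 (1) > position of 1 (0). Must reorder: 3 must now come before 1.
Run Kahn's algorithm (break ties by smallest node id):
  initial in-degrees: [3, 1, 3, 0, 0]
  ready (indeg=0): [3, 4]
  pop 3: indeg[0]->2; indeg[1]->0; indeg[2]->2 | ready=[1, 4] | order so far=[3]
  pop 1: indeg[0]->1 | ready=[4] | order so far=[3, 1]
  pop 4: indeg[0]->0; indeg[2]->1 | ready=[0] | order so far=[3, 1, 4]
  pop 0: indeg[2]->0 | ready=[2] | order so far=[3, 1, 4, 0]
  pop 2: no out-edges | ready=[] | order so far=[3, 1, 4, 0, 2]
  Result: [3, 1, 4, 0, 2]

Answer: [3, 1, 4, 0, 2]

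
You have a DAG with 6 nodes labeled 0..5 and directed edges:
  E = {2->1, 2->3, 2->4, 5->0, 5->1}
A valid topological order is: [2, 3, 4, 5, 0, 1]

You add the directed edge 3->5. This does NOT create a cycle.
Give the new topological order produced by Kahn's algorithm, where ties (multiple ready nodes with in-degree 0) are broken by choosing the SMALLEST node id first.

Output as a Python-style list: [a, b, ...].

Answer: [2, 3, 4, 5, 0, 1]

Derivation:
Old toposort: [2, 3, 4, 5, 0, 1]
Added edge: 3->5
Position of 3 (1) < position of 5 (3). Old order still valid.
Run Kahn's algorithm (break ties by smallest node id):
  initial in-degrees: [1, 2, 0, 1, 1, 1]
  ready (indeg=0): [2]
  pop 2: indeg[1]->1; indeg[3]->0; indeg[4]->0 | ready=[3, 4] | order so far=[2]
  pop 3: indeg[5]->0 | ready=[4, 5] | order so far=[2, 3]
  pop 4: no out-edges | ready=[5] | order so far=[2, 3, 4]
  pop 5: indeg[0]->0; indeg[1]->0 | ready=[0, 1] | order so far=[2, 3, 4, 5]
  pop 0: no out-edges | ready=[1] | order so far=[2, 3, 4, 5, 0]
  pop 1: no out-edges | ready=[] | order so far=[2, 3, 4, 5, 0, 1]
  Result: [2, 3, 4, 5, 0, 1]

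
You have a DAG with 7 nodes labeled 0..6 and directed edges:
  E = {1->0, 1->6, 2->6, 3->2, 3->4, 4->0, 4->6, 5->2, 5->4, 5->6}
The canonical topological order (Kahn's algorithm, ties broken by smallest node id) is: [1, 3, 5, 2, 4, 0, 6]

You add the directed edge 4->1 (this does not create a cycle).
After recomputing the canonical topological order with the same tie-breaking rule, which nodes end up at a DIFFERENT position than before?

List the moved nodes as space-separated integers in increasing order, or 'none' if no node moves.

Old toposort: [1, 3, 5, 2, 4, 0, 6]
Added edge 4->1
Recompute Kahn (smallest-id tiebreak):
  initial in-degrees: [2, 1, 2, 0, 2, 0, 4]
  ready (indeg=0): [3, 5]
  pop 3: indeg[2]->1; indeg[4]->1 | ready=[5] | order so far=[3]
  pop 5: indeg[2]->0; indeg[4]->0; indeg[6]->3 | ready=[2, 4] | order so far=[3, 5]
  pop 2: indeg[6]->2 | ready=[4] | order so far=[3, 5, 2]
  pop 4: indeg[0]->1; indeg[1]->0; indeg[6]->1 | ready=[1] | order so far=[3, 5, 2, 4]
  pop 1: indeg[0]->0; indeg[6]->0 | ready=[0, 6] | order so far=[3, 5, 2, 4, 1]
  pop 0: no out-edges | ready=[6] | order so far=[3, 5, 2, 4, 1, 0]
  pop 6: no out-edges | ready=[] | order so far=[3, 5, 2, 4, 1, 0, 6]
New canonical toposort: [3, 5, 2, 4, 1, 0, 6]
Compare positions:
  Node 0: index 5 -> 5 (same)
  Node 1: index 0 -> 4 (moved)
  Node 2: index 3 -> 2 (moved)
  Node 3: index 1 -> 0 (moved)
  Node 4: index 4 -> 3 (moved)
  Node 5: index 2 -> 1 (moved)
  Node 6: index 6 -> 6 (same)
Nodes that changed position: 1 2 3 4 5

Answer: 1 2 3 4 5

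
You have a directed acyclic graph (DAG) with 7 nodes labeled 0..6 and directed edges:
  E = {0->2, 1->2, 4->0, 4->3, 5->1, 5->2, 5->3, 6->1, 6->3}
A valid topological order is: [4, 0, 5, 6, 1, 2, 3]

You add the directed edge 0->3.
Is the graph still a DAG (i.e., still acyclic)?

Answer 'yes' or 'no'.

Given toposort: [4, 0, 5, 6, 1, 2, 3]
Position of 0: index 1; position of 3: index 6
New edge 0->3: forward
Forward edge: respects the existing order. Still a DAG, same toposort still valid.
Still a DAG? yes

Answer: yes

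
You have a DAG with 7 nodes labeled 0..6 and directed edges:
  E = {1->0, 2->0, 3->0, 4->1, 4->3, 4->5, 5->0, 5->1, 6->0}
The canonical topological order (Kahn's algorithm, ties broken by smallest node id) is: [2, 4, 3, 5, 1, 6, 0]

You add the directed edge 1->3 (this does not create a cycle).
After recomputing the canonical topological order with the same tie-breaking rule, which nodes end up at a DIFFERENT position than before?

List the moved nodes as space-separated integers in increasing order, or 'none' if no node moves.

Answer: 1 3 5

Derivation:
Old toposort: [2, 4, 3, 5, 1, 6, 0]
Added edge 1->3
Recompute Kahn (smallest-id tiebreak):
  initial in-degrees: [5, 2, 0, 2, 0, 1, 0]
  ready (indeg=0): [2, 4, 6]
  pop 2: indeg[0]->4 | ready=[4, 6] | order so far=[2]
  pop 4: indeg[1]->1; indeg[3]->1; indeg[5]->0 | ready=[5, 6] | order so far=[2, 4]
  pop 5: indeg[0]->3; indeg[1]->0 | ready=[1, 6] | order so far=[2, 4, 5]
  pop 1: indeg[0]->2; indeg[3]->0 | ready=[3, 6] | order so far=[2, 4, 5, 1]
  pop 3: indeg[0]->1 | ready=[6] | order so far=[2, 4, 5, 1, 3]
  pop 6: indeg[0]->0 | ready=[0] | order so far=[2, 4, 5, 1, 3, 6]
  pop 0: no out-edges | ready=[] | order so far=[2, 4, 5, 1, 3, 6, 0]
New canonical toposort: [2, 4, 5, 1, 3, 6, 0]
Compare positions:
  Node 0: index 6 -> 6 (same)
  Node 1: index 4 -> 3 (moved)
  Node 2: index 0 -> 0 (same)
  Node 3: index 2 -> 4 (moved)
  Node 4: index 1 -> 1 (same)
  Node 5: index 3 -> 2 (moved)
  Node 6: index 5 -> 5 (same)
Nodes that changed position: 1 3 5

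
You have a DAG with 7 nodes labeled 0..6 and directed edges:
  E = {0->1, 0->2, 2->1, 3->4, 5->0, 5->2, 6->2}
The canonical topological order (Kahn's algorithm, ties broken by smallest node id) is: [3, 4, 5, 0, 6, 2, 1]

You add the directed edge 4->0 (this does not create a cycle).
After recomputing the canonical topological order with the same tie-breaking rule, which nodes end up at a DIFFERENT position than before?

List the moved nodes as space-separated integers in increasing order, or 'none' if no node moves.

Answer: none

Derivation:
Old toposort: [3, 4, 5, 0, 6, 2, 1]
Added edge 4->0
Recompute Kahn (smallest-id tiebreak):
  initial in-degrees: [2, 2, 3, 0, 1, 0, 0]
  ready (indeg=0): [3, 5, 6]
  pop 3: indeg[4]->0 | ready=[4, 5, 6] | order so far=[3]
  pop 4: indeg[0]->1 | ready=[5, 6] | order so far=[3, 4]
  pop 5: indeg[0]->0; indeg[2]->2 | ready=[0, 6] | order so far=[3, 4, 5]
  pop 0: indeg[1]->1; indeg[2]->1 | ready=[6] | order so far=[3, 4, 5, 0]
  pop 6: indeg[2]->0 | ready=[2] | order so far=[3, 4, 5, 0, 6]
  pop 2: indeg[1]->0 | ready=[1] | order so far=[3, 4, 5, 0, 6, 2]
  pop 1: no out-edges | ready=[] | order so far=[3, 4, 5, 0, 6, 2, 1]
New canonical toposort: [3, 4, 5, 0, 6, 2, 1]
Compare positions:
  Node 0: index 3 -> 3 (same)
  Node 1: index 6 -> 6 (same)
  Node 2: index 5 -> 5 (same)
  Node 3: index 0 -> 0 (same)
  Node 4: index 1 -> 1 (same)
  Node 5: index 2 -> 2 (same)
  Node 6: index 4 -> 4 (same)
Nodes that changed position: none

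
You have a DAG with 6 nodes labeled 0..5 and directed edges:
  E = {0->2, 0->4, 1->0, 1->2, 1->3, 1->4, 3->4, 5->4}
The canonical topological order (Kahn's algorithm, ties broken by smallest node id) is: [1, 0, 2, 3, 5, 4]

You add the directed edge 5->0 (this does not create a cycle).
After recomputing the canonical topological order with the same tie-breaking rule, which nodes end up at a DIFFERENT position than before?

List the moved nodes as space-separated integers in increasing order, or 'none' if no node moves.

Old toposort: [1, 0, 2, 3, 5, 4]
Added edge 5->0
Recompute Kahn (smallest-id tiebreak):
  initial in-degrees: [2, 0, 2, 1, 4, 0]
  ready (indeg=0): [1, 5]
  pop 1: indeg[0]->1; indeg[2]->1; indeg[3]->0; indeg[4]->3 | ready=[3, 5] | order so far=[1]
  pop 3: indeg[4]->2 | ready=[5] | order so far=[1, 3]
  pop 5: indeg[0]->0; indeg[4]->1 | ready=[0] | order so far=[1, 3, 5]
  pop 0: indeg[2]->0; indeg[4]->0 | ready=[2, 4] | order so far=[1, 3, 5, 0]
  pop 2: no out-edges | ready=[4] | order so far=[1, 3, 5, 0, 2]
  pop 4: no out-edges | ready=[] | order so far=[1, 3, 5, 0, 2, 4]
New canonical toposort: [1, 3, 5, 0, 2, 4]
Compare positions:
  Node 0: index 1 -> 3 (moved)
  Node 1: index 0 -> 0 (same)
  Node 2: index 2 -> 4 (moved)
  Node 3: index 3 -> 1 (moved)
  Node 4: index 5 -> 5 (same)
  Node 5: index 4 -> 2 (moved)
Nodes that changed position: 0 2 3 5

Answer: 0 2 3 5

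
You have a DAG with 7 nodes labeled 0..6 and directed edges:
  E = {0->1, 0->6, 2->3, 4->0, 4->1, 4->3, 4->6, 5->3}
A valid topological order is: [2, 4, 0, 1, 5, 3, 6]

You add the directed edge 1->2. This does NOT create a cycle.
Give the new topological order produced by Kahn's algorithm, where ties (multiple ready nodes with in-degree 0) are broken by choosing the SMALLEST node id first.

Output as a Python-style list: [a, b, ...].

Answer: [4, 0, 1, 2, 5, 3, 6]

Derivation:
Old toposort: [2, 4, 0, 1, 5, 3, 6]
Added edge: 1->2
Position of 1 (3) > position of 2 (0). Must reorder: 1 must now come before 2.
Run Kahn's algorithm (break ties by smallest node id):
  initial in-degrees: [1, 2, 1, 3, 0, 0, 2]
  ready (indeg=0): [4, 5]
  pop 4: indeg[0]->0; indeg[1]->1; indeg[3]->2; indeg[6]->1 | ready=[0, 5] | order so far=[4]
  pop 0: indeg[1]->0; indeg[6]->0 | ready=[1, 5, 6] | order so far=[4, 0]
  pop 1: indeg[2]->0 | ready=[2, 5, 6] | order so far=[4, 0, 1]
  pop 2: indeg[3]->1 | ready=[5, 6] | order so far=[4, 0, 1, 2]
  pop 5: indeg[3]->0 | ready=[3, 6] | order so far=[4, 0, 1, 2, 5]
  pop 3: no out-edges | ready=[6] | order so far=[4, 0, 1, 2, 5, 3]
  pop 6: no out-edges | ready=[] | order so far=[4, 0, 1, 2, 5, 3, 6]
  Result: [4, 0, 1, 2, 5, 3, 6]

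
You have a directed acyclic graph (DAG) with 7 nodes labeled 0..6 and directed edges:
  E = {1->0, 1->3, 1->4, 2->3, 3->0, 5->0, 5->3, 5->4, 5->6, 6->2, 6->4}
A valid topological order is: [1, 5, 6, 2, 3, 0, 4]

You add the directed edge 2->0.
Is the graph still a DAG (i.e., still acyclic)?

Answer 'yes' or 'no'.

Given toposort: [1, 5, 6, 2, 3, 0, 4]
Position of 2: index 3; position of 0: index 5
New edge 2->0: forward
Forward edge: respects the existing order. Still a DAG, same toposort still valid.
Still a DAG? yes

Answer: yes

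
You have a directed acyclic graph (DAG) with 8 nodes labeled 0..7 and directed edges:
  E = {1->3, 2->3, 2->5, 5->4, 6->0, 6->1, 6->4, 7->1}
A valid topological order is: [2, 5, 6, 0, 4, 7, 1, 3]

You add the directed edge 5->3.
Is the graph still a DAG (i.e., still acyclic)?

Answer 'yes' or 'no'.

Answer: yes

Derivation:
Given toposort: [2, 5, 6, 0, 4, 7, 1, 3]
Position of 5: index 1; position of 3: index 7
New edge 5->3: forward
Forward edge: respects the existing order. Still a DAG, same toposort still valid.
Still a DAG? yes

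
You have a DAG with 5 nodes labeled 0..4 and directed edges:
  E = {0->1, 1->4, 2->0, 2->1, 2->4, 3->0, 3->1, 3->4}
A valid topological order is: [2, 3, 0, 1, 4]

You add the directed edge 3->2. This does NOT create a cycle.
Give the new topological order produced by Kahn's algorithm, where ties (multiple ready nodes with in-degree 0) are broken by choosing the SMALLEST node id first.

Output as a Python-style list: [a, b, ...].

Answer: [3, 2, 0, 1, 4]

Derivation:
Old toposort: [2, 3, 0, 1, 4]
Added edge: 3->2
Position of 3 (1) > position of 2 (0). Must reorder: 3 must now come before 2.
Run Kahn's algorithm (break ties by smallest node id):
  initial in-degrees: [2, 3, 1, 0, 3]
  ready (indeg=0): [3]
  pop 3: indeg[0]->1; indeg[1]->2; indeg[2]->0; indeg[4]->2 | ready=[2] | order so far=[3]
  pop 2: indeg[0]->0; indeg[1]->1; indeg[4]->1 | ready=[0] | order so far=[3, 2]
  pop 0: indeg[1]->0 | ready=[1] | order so far=[3, 2, 0]
  pop 1: indeg[4]->0 | ready=[4] | order so far=[3, 2, 0, 1]
  pop 4: no out-edges | ready=[] | order so far=[3, 2, 0, 1, 4]
  Result: [3, 2, 0, 1, 4]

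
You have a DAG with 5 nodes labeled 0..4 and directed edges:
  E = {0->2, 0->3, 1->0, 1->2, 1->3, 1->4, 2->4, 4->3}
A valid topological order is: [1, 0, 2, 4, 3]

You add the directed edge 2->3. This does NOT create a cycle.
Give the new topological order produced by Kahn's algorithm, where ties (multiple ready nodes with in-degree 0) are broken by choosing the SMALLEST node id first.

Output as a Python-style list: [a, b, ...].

Answer: [1, 0, 2, 4, 3]

Derivation:
Old toposort: [1, 0, 2, 4, 3]
Added edge: 2->3
Position of 2 (2) < position of 3 (4). Old order still valid.
Run Kahn's algorithm (break ties by smallest node id):
  initial in-degrees: [1, 0, 2, 4, 2]
  ready (indeg=0): [1]
  pop 1: indeg[0]->0; indeg[2]->1; indeg[3]->3; indeg[4]->1 | ready=[0] | order so far=[1]
  pop 0: indeg[2]->0; indeg[3]->2 | ready=[2] | order so far=[1, 0]
  pop 2: indeg[3]->1; indeg[4]->0 | ready=[4] | order so far=[1, 0, 2]
  pop 4: indeg[3]->0 | ready=[3] | order so far=[1, 0, 2, 4]
  pop 3: no out-edges | ready=[] | order so far=[1, 0, 2, 4, 3]
  Result: [1, 0, 2, 4, 3]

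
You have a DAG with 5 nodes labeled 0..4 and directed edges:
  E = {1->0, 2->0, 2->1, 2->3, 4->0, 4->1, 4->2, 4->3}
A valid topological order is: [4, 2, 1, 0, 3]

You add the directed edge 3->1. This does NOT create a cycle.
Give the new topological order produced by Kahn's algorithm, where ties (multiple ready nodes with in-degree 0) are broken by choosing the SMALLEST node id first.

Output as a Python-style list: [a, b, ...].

Answer: [4, 2, 3, 1, 0]

Derivation:
Old toposort: [4, 2, 1, 0, 3]
Added edge: 3->1
Position of 3 (4) > position of 1 (2). Must reorder: 3 must now come before 1.
Run Kahn's algorithm (break ties by smallest node id):
  initial in-degrees: [3, 3, 1, 2, 0]
  ready (indeg=0): [4]
  pop 4: indeg[0]->2; indeg[1]->2; indeg[2]->0; indeg[3]->1 | ready=[2] | order so far=[4]
  pop 2: indeg[0]->1; indeg[1]->1; indeg[3]->0 | ready=[3] | order so far=[4, 2]
  pop 3: indeg[1]->0 | ready=[1] | order so far=[4, 2, 3]
  pop 1: indeg[0]->0 | ready=[0] | order so far=[4, 2, 3, 1]
  pop 0: no out-edges | ready=[] | order so far=[4, 2, 3, 1, 0]
  Result: [4, 2, 3, 1, 0]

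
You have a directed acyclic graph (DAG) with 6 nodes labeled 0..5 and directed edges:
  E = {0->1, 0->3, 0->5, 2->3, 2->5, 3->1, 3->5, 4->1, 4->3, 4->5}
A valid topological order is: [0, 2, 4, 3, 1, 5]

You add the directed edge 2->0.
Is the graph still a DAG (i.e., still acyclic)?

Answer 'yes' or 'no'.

Given toposort: [0, 2, 4, 3, 1, 5]
Position of 2: index 1; position of 0: index 0
New edge 2->0: backward (u after v in old order)
Backward edge: old toposort is now invalid. Check if this creates a cycle.
Does 0 already reach 2? Reachable from 0: [0, 1, 3, 5]. NO -> still a DAG (reorder needed).
Still a DAG? yes

Answer: yes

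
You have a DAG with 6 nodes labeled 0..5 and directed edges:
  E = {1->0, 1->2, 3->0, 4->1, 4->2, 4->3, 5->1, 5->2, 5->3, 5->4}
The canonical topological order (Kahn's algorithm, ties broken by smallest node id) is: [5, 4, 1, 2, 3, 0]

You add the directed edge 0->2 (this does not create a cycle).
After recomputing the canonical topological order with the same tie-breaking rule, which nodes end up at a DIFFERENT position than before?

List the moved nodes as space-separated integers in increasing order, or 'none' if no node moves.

Answer: 0 2 3

Derivation:
Old toposort: [5, 4, 1, 2, 3, 0]
Added edge 0->2
Recompute Kahn (smallest-id tiebreak):
  initial in-degrees: [2, 2, 4, 2, 1, 0]
  ready (indeg=0): [5]
  pop 5: indeg[1]->1; indeg[2]->3; indeg[3]->1; indeg[4]->0 | ready=[4] | order so far=[5]
  pop 4: indeg[1]->0; indeg[2]->2; indeg[3]->0 | ready=[1, 3] | order so far=[5, 4]
  pop 1: indeg[0]->1; indeg[2]->1 | ready=[3] | order so far=[5, 4, 1]
  pop 3: indeg[0]->0 | ready=[0] | order so far=[5, 4, 1, 3]
  pop 0: indeg[2]->0 | ready=[2] | order so far=[5, 4, 1, 3, 0]
  pop 2: no out-edges | ready=[] | order so far=[5, 4, 1, 3, 0, 2]
New canonical toposort: [5, 4, 1, 3, 0, 2]
Compare positions:
  Node 0: index 5 -> 4 (moved)
  Node 1: index 2 -> 2 (same)
  Node 2: index 3 -> 5 (moved)
  Node 3: index 4 -> 3 (moved)
  Node 4: index 1 -> 1 (same)
  Node 5: index 0 -> 0 (same)
Nodes that changed position: 0 2 3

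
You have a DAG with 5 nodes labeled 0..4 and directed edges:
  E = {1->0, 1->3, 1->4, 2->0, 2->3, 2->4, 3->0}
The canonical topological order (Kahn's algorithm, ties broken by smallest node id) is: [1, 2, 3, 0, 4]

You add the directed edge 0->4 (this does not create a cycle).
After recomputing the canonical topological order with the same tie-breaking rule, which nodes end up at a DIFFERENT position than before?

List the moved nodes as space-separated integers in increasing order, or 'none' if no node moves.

Old toposort: [1, 2, 3, 0, 4]
Added edge 0->4
Recompute Kahn (smallest-id tiebreak):
  initial in-degrees: [3, 0, 0, 2, 3]
  ready (indeg=0): [1, 2]
  pop 1: indeg[0]->2; indeg[3]->1; indeg[4]->2 | ready=[2] | order so far=[1]
  pop 2: indeg[0]->1; indeg[3]->0; indeg[4]->1 | ready=[3] | order so far=[1, 2]
  pop 3: indeg[0]->0 | ready=[0] | order so far=[1, 2, 3]
  pop 0: indeg[4]->0 | ready=[4] | order so far=[1, 2, 3, 0]
  pop 4: no out-edges | ready=[] | order so far=[1, 2, 3, 0, 4]
New canonical toposort: [1, 2, 3, 0, 4]
Compare positions:
  Node 0: index 3 -> 3 (same)
  Node 1: index 0 -> 0 (same)
  Node 2: index 1 -> 1 (same)
  Node 3: index 2 -> 2 (same)
  Node 4: index 4 -> 4 (same)
Nodes that changed position: none

Answer: none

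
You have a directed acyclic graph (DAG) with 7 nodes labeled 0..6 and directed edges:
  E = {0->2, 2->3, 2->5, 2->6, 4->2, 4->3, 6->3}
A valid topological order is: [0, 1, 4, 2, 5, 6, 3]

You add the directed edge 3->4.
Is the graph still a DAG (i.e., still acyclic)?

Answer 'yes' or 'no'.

Given toposort: [0, 1, 4, 2, 5, 6, 3]
Position of 3: index 6; position of 4: index 2
New edge 3->4: backward (u after v in old order)
Backward edge: old toposort is now invalid. Check if this creates a cycle.
Does 4 already reach 3? Reachable from 4: [2, 3, 4, 5, 6]. YES -> cycle!
Still a DAG? no

Answer: no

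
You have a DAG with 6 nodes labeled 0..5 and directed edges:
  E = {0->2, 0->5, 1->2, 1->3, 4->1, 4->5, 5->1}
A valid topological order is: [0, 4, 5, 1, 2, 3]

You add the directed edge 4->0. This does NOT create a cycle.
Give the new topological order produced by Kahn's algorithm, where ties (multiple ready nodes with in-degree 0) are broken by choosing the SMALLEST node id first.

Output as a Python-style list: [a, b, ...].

Answer: [4, 0, 5, 1, 2, 3]

Derivation:
Old toposort: [0, 4, 5, 1, 2, 3]
Added edge: 4->0
Position of 4 (1) > position of 0 (0). Must reorder: 4 must now come before 0.
Run Kahn's algorithm (break ties by smallest node id):
  initial in-degrees: [1, 2, 2, 1, 0, 2]
  ready (indeg=0): [4]
  pop 4: indeg[0]->0; indeg[1]->1; indeg[5]->1 | ready=[0] | order so far=[4]
  pop 0: indeg[2]->1; indeg[5]->0 | ready=[5] | order so far=[4, 0]
  pop 5: indeg[1]->0 | ready=[1] | order so far=[4, 0, 5]
  pop 1: indeg[2]->0; indeg[3]->0 | ready=[2, 3] | order so far=[4, 0, 5, 1]
  pop 2: no out-edges | ready=[3] | order so far=[4, 0, 5, 1, 2]
  pop 3: no out-edges | ready=[] | order so far=[4, 0, 5, 1, 2, 3]
  Result: [4, 0, 5, 1, 2, 3]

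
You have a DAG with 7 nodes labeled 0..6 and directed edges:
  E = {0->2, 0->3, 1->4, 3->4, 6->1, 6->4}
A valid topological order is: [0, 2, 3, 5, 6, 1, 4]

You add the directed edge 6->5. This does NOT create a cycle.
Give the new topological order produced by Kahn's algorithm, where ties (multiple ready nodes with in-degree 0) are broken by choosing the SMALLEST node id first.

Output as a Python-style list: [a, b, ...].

Answer: [0, 2, 3, 6, 1, 4, 5]

Derivation:
Old toposort: [0, 2, 3, 5, 6, 1, 4]
Added edge: 6->5
Position of 6 (4) > position of 5 (3). Must reorder: 6 must now come before 5.
Run Kahn's algorithm (break ties by smallest node id):
  initial in-degrees: [0, 1, 1, 1, 3, 1, 0]
  ready (indeg=0): [0, 6]
  pop 0: indeg[2]->0; indeg[3]->0 | ready=[2, 3, 6] | order so far=[0]
  pop 2: no out-edges | ready=[3, 6] | order so far=[0, 2]
  pop 3: indeg[4]->2 | ready=[6] | order so far=[0, 2, 3]
  pop 6: indeg[1]->0; indeg[4]->1; indeg[5]->0 | ready=[1, 5] | order so far=[0, 2, 3, 6]
  pop 1: indeg[4]->0 | ready=[4, 5] | order so far=[0, 2, 3, 6, 1]
  pop 4: no out-edges | ready=[5] | order so far=[0, 2, 3, 6, 1, 4]
  pop 5: no out-edges | ready=[] | order so far=[0, 2, 3, 6, 1, 4, 5]
  Result: [0, 2, 3, 6, 1, 4, 5]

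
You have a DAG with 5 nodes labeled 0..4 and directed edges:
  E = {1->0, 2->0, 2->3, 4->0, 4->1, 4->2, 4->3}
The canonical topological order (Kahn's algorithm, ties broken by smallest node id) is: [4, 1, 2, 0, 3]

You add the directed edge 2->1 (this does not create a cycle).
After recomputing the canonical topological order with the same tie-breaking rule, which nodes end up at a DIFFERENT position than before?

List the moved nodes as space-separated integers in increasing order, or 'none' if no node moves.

Old toposort: [4, 1, 2, 0, 3]
Added edge 2->1
Recompute Kahn (smallest-id tiebreak):
  initial in-degrees: [3, 2, 1, 2, 0]
  ready (indeg=0): [4]
  pop 4: indeg[0]->2; indeg[1]->1; indeg[2]->0; indeg[3]->1 | ready=[2] | order so far=[4]
  pop 2: indeg[0]->1; indeg[1]->0; indeg[3]->0 | ready=[1, 3] | order so far=[4, 2]
  pop 1: indeg[0]->0 | ready=[0, 3] | order so far=[4, 2, 1]
  pop 0: no out-edges | ready=[3] | order so far=[4, 2, 1, 0]
  pop 3: no out-edges | ready=[] | order so far=[4, 2, 1, 0, 3]
New canonical toposort: [4, 2, 1, 0, 3]
Compare positions:
  Node 0: index 3 -> 3 (same)
  Node 1: index 1 -> 2 (moved)
  Node 2: index 2 -> 1 (moved)
  Node 3: index 4 -> 4 (same)
  Node 4: index 0 -> 0 (same)
Nodes that changed position: 1 2

Answer: 1 2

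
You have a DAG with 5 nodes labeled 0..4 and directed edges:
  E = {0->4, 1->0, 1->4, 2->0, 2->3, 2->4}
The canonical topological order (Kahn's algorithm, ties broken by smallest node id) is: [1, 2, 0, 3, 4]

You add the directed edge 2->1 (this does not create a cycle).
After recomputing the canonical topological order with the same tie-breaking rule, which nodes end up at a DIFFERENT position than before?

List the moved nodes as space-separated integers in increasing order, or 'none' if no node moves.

Old toposort: [1, 2, 0, 3, 4]
Added edge 2->1
Recompute Kahn (smallest-id tiebreak):
  initial in-degrees: [2, 1, 0, 1, 3]
  ready (indeg=0): [2]
  pop 2: indeg[0]->1; indeg[1]->0; indeg[3]->0; indeg[4]->2 | ready=[1, 3] | order so far=[2]
  pop 1: indeg[0]->0; indeg[4]->1 | ready=[0, 3] | order so far=[2, 1]
  pop 0: indeg[4]->0 | ready=[3, 4] | order so far=[2, 1, 0]
  pop 3: no out-edges | ready=[4] | order so far=[2, 1, 0, 3]
  pop 4: no out-edges | ready=[] | order so far=[2, 1, 0, 3, 4]
New canonical toposort: [2, 1, 0, 3, 4]
Compare positions:
  Node 0: index 2 -> 2 (same)
  Node 1: index 0 -> 1 (moved)
  Node 2: index 1 -> 0 (moved)
  Node 3: index 3 -> 3 (same)
  Node 4: index 4 -> 4 (same)
Nodes that changed position: 1 2

Answer: 1 2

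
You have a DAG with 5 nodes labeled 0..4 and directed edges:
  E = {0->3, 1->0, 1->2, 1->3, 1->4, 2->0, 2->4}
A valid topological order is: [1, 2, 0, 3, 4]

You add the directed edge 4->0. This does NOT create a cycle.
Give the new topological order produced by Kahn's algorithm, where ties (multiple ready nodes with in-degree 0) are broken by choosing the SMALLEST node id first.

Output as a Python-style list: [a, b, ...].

Answer: [1, 2, 4, 0, 3]

Derivation:
Old toposort: [1, 2, 0, 3, 4]
Added edge: 4->0
Position of 4 (4) > position of 0 (2). Must reorder: 4 must now come before 0.
Run Kahn's algorithm (break ties by smallest node id):
  initial in-degrees: [3, 0, 1, 2, 2]
  ready (indeg=0): [1]
  pop 1: indeg[0]->2; indeg[2]->0; indeg[3]->1; indeg[4]->1 | ready=[2] | order so far=[1]
  pop 2: indeg[0]->1; indeg[4]->0 | ready=[4] | order so far=[1, 2]
  pop 4: indeg[0]->0 | ready=[0] | order so far=[1, 2, 4]
  pop 0: indeg[3]->0 | ready=[3] | order so far=[1, 2, 4, 0]
  pop 3: no out-edges | ready=[] | order so far=[1, 2, 4, 0, 3]
  Result: [1, 2, 4, 0, 3]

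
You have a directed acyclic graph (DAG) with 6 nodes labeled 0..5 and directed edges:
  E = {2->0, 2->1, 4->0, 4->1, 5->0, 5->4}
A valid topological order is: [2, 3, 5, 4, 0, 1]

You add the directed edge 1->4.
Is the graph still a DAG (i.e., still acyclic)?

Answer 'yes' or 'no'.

Answer: no

Derivation:
Given toposort: [2, 3, 5, 4, 0, 1]
Position of 1: index 5; position of 4: index 3
New edge 1->4: backward (u after v in old order)
Backward edge: old toposort is now invalid. Check if this creates a cycle.
Does 4 already reach 1? Reachable from 4: [0, 1, 4]. YES -> cycle!
Still a DAG? no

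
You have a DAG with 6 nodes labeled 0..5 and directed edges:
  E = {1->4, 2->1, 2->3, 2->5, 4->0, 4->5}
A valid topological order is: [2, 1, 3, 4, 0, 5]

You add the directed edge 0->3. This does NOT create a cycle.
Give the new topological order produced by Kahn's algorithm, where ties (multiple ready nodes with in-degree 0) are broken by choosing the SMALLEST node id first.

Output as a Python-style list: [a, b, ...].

Old toposort: [2, 1, 3, 4, 0, 5]
Added edge: 0->3
Position of 0 (4) > position of 3 (2). Must reorder: 0 must now come before 3.
Run Kahn's algorithm (break ties by smallest node id):
  initial in-degrees: [1, 1, 0, 2, 1, 2]
  ready (indeg=0): [2]
  pop 2: indeg[1]->0; indeg[3]->1; indeg[5]->1 | ready=[1] | order so far=[2]
  pop 1: indeg[4]->0 | ready=[4] | order so far=[2, 1]
  pop 4: indeg[0]->0; indeg[5]->0 | ready=[0, 5] | order so far=[2, 1, 4]
  pop 0: indeg[3]->0 | ready=[3, 5] | order so far=[2, 1, 4, 0]
  pop 3: no out-edges | ready=[5] | order so far=[2, 1, 4, 0, 3]
  pop 5: no out-edges | ready=[] | order so far=[2, 1, 4, 0, 3, 5]
  Result: [2, 1, 4, 0, 3, 5]

Answer: [2, 1, 4, 0, 3, 5]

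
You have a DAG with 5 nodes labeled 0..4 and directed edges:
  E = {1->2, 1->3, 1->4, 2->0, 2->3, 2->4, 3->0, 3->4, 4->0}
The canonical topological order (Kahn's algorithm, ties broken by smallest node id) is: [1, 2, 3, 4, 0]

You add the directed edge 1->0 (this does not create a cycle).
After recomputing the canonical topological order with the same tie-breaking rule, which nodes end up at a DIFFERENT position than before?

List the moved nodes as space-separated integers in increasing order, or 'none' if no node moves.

Answer: none

Derivation:
Old toposort: [1, 2, 3, 4, 0]
Added edge 1->0
Recompute Kahn (smallest-id tiebreak):
  initial in-degrees: [4, 0, 1, 2, 3]
  ready (indeg=0): [1]
  pop 1: indeg[0]->3; indeg[2]->0; indeg[3]->1; indeg[4]->2 | ready=[2] | order so far=[1]
  pop 2: indeg[0]->2; indeg[3]->0; indeg[4]->1 | ready=[3] | order so far=[1, 2]
  pop 3: indeg[0]->1; indeg[4]->0 | ready=[4] | order so far=[1, 2, 3]
  pop 4: indeg[0]->0 | ready=[0] | order so far=[1, 2, 3, 4]
  pop 0: no out-edges | ready=[] | order so far=[1, 2, 3, 4, 0]
New canonical toposort: [1, 2, 3, 4, 0]
Compare positions:
  Node 0: index 4 -> 4 (same)
  Node 1: index 0 -> 0 (same)
  Node 2: index 1 -> 1 (same)
  Node 3: index 2 -> 2 (same)
  Node 4: index 3 -> 3 (same)
Nodes that changed position: none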